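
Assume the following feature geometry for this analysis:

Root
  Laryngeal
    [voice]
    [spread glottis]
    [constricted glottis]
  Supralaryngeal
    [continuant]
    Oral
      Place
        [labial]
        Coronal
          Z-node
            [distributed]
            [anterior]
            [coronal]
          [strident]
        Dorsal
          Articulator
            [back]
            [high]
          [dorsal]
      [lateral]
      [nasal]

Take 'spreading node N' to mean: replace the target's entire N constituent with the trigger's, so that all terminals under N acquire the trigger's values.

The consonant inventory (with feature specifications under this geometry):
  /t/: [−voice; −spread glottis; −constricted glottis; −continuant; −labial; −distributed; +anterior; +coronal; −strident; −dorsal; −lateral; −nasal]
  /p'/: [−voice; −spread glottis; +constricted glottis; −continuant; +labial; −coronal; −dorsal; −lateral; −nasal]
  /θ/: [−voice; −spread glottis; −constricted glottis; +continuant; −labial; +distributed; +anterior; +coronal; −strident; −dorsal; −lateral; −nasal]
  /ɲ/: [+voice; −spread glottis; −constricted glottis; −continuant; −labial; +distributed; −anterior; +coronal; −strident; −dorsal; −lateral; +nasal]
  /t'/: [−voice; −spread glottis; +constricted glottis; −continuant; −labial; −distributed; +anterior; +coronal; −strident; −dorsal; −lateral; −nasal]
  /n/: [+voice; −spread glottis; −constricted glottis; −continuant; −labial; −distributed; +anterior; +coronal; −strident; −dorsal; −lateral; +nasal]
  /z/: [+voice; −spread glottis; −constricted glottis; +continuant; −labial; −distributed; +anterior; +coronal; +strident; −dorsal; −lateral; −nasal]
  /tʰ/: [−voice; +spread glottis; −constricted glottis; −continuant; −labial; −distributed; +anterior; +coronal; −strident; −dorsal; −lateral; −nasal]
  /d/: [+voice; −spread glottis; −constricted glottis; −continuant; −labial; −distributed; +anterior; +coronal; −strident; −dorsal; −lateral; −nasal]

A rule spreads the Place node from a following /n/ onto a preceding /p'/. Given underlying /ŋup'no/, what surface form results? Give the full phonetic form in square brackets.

[ŋut'no]

The Place node dominates the terminals [labial], [distributed], [anterior], [coronal], [strident], [back], [high], [dorsal].
The target acquires /n/'s values for everything under Place — [−labial], [−distributed], [+anterior], [+coronal], [−strident], [−dorsal] — while keeping its own [voice], [spread glottis], [constricted glottis], ….
This feature bundle is that of [t'], so /ŋup'no/ surfaces as [ŋut'no].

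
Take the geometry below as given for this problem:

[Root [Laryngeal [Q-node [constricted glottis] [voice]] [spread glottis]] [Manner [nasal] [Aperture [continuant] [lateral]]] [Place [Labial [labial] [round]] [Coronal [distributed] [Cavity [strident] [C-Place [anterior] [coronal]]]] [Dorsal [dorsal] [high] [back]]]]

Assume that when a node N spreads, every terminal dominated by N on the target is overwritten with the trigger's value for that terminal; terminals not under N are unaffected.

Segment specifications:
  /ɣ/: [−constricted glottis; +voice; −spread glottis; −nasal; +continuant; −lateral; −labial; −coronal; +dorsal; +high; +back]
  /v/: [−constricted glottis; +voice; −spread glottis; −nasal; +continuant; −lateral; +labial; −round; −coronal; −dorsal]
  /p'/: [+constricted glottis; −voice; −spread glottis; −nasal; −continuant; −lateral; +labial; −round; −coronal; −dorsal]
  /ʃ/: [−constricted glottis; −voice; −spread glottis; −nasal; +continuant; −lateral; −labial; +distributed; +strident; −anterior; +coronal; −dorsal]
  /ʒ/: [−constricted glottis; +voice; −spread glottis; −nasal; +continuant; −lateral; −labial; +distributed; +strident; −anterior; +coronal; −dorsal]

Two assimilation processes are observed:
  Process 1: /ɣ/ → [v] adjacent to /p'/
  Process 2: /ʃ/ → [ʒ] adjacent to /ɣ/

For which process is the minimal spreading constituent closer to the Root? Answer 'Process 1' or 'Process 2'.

Process 1

Process 1 alters [labial], [round], [dorsal], [high], [back]; the lowest common ancestor is Place (depth 1 from Root).
Process 2 alters [voice]; the lowest dominating node is [voice] (depth 3 from Root).
Place is closer to Root than [voice], so Process 1 spreads the higher node.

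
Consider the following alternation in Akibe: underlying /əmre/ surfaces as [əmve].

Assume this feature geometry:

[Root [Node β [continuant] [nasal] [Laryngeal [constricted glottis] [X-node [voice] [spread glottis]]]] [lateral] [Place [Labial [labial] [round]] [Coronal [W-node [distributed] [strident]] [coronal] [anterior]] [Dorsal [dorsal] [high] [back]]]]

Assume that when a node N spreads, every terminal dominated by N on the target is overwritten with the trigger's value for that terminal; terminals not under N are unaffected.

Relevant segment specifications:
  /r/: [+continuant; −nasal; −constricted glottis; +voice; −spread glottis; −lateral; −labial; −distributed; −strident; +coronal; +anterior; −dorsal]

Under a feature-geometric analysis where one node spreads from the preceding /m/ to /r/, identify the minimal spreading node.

/r/ and [v] differ in [labial], [round], [coronal], [anterior], [distributed], [strident]; every other specified feature is identical.
The smallest constituent containing every changed terminal is Place — each of its daughters lacks at least one of the affected features.
If Place spreads, every terminal under it takes /m/'s value, producing [v] as observed.
[continuant], [nasal] — on which /m/ differs from /r/ — are unchanged, so Root cannot have spread; the constituent is no larger than Place.

Place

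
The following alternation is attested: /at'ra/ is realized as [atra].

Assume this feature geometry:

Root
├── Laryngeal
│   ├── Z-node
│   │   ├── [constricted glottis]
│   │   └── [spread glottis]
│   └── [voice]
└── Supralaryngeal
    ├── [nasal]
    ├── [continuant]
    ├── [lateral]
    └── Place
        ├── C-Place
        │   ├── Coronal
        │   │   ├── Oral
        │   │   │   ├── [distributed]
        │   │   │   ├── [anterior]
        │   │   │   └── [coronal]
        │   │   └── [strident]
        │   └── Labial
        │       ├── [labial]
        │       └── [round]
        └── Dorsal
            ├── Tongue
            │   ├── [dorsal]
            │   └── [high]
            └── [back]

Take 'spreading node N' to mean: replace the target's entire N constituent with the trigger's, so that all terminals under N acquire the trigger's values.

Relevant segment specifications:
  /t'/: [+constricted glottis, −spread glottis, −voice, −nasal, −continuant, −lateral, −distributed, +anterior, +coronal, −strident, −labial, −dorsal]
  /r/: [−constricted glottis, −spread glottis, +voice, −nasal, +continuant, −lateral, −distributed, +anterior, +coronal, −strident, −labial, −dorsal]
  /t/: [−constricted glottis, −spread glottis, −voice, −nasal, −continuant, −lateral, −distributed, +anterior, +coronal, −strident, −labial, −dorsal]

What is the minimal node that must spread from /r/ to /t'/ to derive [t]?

[constricted glottis]

/t'/ and [t] differ in [constricted glottis]; every other specified feature is identical.
Only a single terminal changes, and /r/ supplies the new value, so [constricted glottis] itself is the minimal spreading constituent.
[voice], [continuant] stay as in /t'/ although /r/ differs there, so no node dominating them spread; among the remaining candidates [constricted glottis] is the lowest that derives the output.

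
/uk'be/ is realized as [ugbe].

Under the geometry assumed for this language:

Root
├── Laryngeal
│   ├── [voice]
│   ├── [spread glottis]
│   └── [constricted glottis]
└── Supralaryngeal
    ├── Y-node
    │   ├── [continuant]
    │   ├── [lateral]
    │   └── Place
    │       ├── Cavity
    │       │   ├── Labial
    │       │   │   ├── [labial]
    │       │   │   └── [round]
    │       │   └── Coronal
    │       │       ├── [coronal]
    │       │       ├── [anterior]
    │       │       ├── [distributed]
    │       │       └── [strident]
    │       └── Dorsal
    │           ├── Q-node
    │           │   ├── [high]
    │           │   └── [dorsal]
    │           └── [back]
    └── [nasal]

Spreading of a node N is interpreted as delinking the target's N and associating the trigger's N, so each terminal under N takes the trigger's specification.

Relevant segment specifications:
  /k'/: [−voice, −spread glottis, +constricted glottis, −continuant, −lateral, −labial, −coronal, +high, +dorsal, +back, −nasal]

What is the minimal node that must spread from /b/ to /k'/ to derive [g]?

Feature comparison: [voice], [constricted glottis] differ between /k'/ and [g]; the remaining terminals match.
Tracing each changed feature up the tree, the paths first meet at Laryngeal; any lower node misses at least one of them.
Spreading Laryngeal from /b/ overwrites each of those terminals with /b/'s values, yielding exactly [g].
Since [labial], [dorsal] are preserved even though /b/ disagrees there, no node above Laryngeal spread.

Laryngeal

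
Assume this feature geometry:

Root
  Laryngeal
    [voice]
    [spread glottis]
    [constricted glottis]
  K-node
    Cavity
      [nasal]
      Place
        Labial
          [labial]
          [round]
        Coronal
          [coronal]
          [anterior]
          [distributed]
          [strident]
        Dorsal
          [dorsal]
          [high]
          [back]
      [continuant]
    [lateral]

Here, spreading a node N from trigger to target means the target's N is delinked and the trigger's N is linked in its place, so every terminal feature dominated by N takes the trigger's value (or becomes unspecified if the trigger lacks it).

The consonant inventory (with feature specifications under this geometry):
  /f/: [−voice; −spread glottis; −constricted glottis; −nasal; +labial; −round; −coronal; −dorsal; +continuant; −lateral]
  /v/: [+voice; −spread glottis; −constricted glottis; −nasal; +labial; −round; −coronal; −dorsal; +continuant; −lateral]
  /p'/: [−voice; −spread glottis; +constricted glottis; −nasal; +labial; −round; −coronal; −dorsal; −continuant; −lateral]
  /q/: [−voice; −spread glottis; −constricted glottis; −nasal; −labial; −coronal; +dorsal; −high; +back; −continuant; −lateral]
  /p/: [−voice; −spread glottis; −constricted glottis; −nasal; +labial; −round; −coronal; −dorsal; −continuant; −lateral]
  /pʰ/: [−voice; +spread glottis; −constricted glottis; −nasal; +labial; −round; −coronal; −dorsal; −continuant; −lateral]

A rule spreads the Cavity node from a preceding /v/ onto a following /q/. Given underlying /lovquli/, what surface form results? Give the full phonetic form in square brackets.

[lovfuli]

Cavity immediately or transitively dominates [nasal], [labial], [round], [coronal], [anterior], [distributed], [strident], [dorsal], [high], [back], [continuant].
After delinking /q/'s Cavity and linking /v/'s, the affected terminals become [−nasal], [+labial], [−round], [−coronal], [−dorsal], [+continuant]; [voice], [spread glottis], [constricted glottis], … (outside Cavity) are retained from /q/.
This feature bundle is that of [f], so /lovquli/ surfaces as [lovfuli].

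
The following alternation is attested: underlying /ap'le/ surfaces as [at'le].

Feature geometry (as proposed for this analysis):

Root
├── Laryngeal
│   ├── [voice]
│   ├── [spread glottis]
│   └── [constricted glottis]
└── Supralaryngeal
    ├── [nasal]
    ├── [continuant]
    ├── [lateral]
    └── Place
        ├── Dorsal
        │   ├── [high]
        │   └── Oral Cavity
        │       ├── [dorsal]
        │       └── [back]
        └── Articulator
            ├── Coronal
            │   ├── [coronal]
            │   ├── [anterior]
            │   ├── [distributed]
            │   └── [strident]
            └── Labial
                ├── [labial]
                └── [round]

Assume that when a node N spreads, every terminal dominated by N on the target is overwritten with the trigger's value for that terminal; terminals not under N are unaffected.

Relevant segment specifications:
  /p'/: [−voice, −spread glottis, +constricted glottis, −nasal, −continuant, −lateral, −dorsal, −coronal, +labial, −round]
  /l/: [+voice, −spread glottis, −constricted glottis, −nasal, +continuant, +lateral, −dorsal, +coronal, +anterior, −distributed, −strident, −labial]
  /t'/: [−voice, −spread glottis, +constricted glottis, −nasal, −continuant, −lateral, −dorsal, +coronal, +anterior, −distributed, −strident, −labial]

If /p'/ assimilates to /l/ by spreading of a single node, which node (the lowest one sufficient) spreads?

Feature comparison: [labial], [round], [coronal], [anterior], [distributed], [strident] differ between /p'/ and [t']; the remaining terminals match.
These terminals are all dominated by Articulator, and no proper subconstituent of Articulator covers them all; Articulator is their lowest common ancestor.
If Articulator spreads, every terminal under it takes /l/'s value, producing [t'] as observed.
Features on which the two segments disagree outside Articulator, such as [continuant], [lateral], are unchanged — nothing dominating them spread, and Articulator is the minimal sufficient constituent.

Articulator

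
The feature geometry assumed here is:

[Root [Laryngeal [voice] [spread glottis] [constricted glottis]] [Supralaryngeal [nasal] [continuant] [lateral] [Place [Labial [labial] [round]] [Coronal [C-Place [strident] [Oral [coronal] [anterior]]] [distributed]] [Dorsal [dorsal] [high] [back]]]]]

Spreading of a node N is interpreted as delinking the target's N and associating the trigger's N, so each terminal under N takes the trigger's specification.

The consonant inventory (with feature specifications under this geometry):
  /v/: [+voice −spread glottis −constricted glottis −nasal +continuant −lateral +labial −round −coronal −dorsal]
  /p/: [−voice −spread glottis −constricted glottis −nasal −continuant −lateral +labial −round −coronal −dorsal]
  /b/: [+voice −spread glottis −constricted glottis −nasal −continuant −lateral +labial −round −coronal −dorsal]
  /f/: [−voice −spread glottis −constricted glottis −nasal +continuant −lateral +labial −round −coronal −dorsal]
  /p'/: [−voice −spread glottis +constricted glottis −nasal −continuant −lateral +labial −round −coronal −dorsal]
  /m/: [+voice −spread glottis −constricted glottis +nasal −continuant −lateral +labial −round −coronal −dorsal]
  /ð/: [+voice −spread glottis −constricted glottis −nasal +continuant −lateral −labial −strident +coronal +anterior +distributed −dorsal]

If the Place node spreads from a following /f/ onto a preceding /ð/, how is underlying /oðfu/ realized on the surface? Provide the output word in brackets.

The Place node dominates the terminals [labial], [round], [strident], [coronal], [anterior], [distributed], [dorsal], [high], [back].
After delinking /ð/'s Place and linking /f/'s, the affected terminals become [+labial], [−round], [−coronal], [−dorsal]; [voice], [spread glottis], [constricted glottis], … (outside Place) are retained from /ð/.
The resulting bundle matches /v/ in the inventory; substituting it for /ð/ gives [ovfu].

[ovfu]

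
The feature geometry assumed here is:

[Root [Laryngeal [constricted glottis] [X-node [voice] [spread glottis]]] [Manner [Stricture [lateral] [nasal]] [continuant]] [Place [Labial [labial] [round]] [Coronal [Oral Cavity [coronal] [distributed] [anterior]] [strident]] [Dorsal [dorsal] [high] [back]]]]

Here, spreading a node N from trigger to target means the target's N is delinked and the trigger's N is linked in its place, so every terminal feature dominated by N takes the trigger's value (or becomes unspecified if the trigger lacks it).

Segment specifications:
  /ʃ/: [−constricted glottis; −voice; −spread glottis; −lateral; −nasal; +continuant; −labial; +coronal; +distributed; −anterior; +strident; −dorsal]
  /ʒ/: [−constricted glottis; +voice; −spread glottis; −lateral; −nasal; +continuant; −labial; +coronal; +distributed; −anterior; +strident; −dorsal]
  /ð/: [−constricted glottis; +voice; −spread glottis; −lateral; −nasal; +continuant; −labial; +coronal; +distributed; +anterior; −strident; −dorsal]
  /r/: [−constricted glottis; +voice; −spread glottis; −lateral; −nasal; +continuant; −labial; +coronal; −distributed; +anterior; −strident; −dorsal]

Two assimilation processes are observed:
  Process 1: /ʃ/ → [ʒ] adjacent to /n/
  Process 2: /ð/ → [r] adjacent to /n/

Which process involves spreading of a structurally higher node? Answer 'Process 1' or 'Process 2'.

Process 1

Process 1 alters [voice]; the lowest dominating node is [voice] (depth 3 from Root).
In Process 2, [distributed] changes, so the minimal spreading node is [distributed] at depth 4.
[voice] (depth 3) sits above [distributed] (depth 4), making Process 1 the one with the higher spreading node.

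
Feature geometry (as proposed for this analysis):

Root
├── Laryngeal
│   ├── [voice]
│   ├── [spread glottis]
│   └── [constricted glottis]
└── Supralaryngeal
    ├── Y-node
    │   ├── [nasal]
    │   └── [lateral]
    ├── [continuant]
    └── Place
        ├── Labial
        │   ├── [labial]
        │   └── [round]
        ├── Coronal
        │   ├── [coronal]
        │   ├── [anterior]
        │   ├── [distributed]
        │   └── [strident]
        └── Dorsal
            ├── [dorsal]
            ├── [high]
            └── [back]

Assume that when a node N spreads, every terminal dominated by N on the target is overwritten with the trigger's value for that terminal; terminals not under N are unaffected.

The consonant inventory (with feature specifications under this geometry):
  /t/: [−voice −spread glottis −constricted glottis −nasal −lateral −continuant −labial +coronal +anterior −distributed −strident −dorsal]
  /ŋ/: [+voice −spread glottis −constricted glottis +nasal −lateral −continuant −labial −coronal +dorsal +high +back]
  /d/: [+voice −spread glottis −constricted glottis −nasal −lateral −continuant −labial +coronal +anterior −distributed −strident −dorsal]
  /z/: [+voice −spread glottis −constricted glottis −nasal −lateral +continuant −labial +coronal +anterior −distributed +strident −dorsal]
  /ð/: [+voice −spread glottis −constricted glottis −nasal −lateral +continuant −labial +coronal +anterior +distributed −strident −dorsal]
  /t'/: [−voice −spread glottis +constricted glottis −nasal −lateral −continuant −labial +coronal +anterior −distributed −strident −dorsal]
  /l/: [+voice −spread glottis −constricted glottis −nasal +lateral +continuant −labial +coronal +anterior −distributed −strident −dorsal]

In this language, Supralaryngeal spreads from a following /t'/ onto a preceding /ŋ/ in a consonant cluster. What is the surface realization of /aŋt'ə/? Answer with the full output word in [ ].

Terminals under Supralaryngeal in this geometry: [nasal], [lateral], [continuant], [labial], [round], [coronal], [anterior], [distributed], [strident], [dorsal], [high], [back].
Spreading Supralaryngeal from /t'/ onto /ŋ/ replaces those values with /t'/'s: [−nasal], [−lateral], [−continuant], [−labial], [+coronal], [+anterior], [−distributed], [−strident], [−dorsal]. Features outside Supralaryngeal ([voice], [spread glottis], [constricted glottis]) stay as in /ŋ/.
This feature bundle is that of [d], so /aŋt'ə/ surfaces as [adt'ə].

[adt'ə]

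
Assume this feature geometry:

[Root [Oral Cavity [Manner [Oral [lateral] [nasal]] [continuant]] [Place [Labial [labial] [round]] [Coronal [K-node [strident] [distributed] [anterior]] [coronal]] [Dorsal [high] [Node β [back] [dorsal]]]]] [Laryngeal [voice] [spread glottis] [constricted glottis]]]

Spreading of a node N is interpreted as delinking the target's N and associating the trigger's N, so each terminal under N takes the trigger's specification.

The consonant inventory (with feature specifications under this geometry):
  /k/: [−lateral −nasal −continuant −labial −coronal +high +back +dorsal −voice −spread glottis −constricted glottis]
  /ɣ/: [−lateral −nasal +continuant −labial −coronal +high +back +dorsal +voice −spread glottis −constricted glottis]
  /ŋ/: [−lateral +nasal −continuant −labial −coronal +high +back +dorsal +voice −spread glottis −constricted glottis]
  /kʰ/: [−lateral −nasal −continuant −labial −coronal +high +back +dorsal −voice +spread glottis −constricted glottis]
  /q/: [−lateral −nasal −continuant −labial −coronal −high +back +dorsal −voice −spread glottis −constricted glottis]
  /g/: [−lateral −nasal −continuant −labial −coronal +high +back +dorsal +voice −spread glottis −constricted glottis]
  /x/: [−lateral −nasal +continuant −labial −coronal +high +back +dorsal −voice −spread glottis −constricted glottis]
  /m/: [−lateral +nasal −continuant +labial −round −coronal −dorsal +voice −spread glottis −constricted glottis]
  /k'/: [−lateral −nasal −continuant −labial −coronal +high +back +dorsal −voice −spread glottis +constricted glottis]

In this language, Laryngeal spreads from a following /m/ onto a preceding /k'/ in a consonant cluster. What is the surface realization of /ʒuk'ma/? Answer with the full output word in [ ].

[ʒugma]

Laryngeal immediately or transitively dominates [voice], [spread glottis], [constricted glottis].
After delinking /k'/'s Laryngeal and linking /m/'s, the affected terminals become [+voice], [−spread glottis], [−constricted glottis]; [lateral], [nasal], [continuant], … (outside Laryngeal) are retained from /k'/.
Among the inventory, only /g/ has exactly this specification, giving the surface form [ʒugma].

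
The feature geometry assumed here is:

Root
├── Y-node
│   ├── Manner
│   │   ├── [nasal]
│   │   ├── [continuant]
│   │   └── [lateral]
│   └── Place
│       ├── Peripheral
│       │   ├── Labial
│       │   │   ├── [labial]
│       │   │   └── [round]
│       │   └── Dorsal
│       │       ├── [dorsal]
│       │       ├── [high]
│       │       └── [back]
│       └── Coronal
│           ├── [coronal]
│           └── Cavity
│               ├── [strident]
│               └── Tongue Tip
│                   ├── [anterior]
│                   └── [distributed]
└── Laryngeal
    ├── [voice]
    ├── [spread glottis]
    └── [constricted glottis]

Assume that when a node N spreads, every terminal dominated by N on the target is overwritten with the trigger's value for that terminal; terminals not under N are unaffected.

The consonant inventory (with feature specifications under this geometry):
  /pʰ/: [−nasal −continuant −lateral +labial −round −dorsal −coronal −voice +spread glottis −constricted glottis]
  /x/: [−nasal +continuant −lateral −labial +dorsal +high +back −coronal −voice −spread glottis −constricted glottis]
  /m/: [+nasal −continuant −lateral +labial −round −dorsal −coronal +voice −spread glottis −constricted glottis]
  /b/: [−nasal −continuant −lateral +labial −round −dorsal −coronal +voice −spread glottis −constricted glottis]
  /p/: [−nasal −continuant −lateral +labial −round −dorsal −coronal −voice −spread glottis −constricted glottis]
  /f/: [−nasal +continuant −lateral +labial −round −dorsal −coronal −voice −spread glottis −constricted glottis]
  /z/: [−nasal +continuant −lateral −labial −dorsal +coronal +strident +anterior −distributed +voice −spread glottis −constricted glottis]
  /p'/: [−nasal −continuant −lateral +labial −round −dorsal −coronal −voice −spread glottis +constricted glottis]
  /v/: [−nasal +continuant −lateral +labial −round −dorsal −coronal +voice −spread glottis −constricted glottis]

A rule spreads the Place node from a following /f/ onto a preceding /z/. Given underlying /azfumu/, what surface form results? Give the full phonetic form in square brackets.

Terminals under Place in this geometry: [labial], [round], [dorsal], [high], [back], [coronal], [strident], [anterior], [distributed].
The target acquires /f/'s values for everything under Place — [+labial], [−round], [−dorsal], [−coronal] — while keeping its own [nasal], [continuant], [lateral], ….
The resulting bundle matches /v/ in the inventory; substituting it for /z/ gives [avfumu].

[avfumu]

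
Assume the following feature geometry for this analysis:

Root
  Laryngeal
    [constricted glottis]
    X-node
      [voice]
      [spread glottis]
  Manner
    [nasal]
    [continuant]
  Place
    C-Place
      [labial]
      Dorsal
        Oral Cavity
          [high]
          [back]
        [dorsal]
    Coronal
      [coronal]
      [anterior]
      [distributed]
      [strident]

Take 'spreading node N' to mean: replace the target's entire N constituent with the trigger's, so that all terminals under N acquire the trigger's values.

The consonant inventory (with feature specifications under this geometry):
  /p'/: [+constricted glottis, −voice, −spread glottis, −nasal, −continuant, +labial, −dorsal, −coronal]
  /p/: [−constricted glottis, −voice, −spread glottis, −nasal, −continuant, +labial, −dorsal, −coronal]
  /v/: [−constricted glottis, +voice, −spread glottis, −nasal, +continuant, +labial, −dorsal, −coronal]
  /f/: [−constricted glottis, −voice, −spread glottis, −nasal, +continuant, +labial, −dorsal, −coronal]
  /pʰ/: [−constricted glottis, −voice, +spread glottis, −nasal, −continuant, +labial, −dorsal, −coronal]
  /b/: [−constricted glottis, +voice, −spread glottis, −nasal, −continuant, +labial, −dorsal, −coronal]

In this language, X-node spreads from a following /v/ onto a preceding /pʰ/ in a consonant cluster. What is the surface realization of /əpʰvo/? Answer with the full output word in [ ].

X-node immediately or transitively dominates [voice], [spread glottis].
Spreading X-node from /v/ onto /pʰ/ replaces those values with /v/'s: [+voice], [−spread glottis]. Features outside X-node ([constricted glottis], [nasal], [continuant], …) stay as in /pʰ/.
Among the inventory, only /b/ has exactly this specification, giving the surface form [əbvo].

[əbvo]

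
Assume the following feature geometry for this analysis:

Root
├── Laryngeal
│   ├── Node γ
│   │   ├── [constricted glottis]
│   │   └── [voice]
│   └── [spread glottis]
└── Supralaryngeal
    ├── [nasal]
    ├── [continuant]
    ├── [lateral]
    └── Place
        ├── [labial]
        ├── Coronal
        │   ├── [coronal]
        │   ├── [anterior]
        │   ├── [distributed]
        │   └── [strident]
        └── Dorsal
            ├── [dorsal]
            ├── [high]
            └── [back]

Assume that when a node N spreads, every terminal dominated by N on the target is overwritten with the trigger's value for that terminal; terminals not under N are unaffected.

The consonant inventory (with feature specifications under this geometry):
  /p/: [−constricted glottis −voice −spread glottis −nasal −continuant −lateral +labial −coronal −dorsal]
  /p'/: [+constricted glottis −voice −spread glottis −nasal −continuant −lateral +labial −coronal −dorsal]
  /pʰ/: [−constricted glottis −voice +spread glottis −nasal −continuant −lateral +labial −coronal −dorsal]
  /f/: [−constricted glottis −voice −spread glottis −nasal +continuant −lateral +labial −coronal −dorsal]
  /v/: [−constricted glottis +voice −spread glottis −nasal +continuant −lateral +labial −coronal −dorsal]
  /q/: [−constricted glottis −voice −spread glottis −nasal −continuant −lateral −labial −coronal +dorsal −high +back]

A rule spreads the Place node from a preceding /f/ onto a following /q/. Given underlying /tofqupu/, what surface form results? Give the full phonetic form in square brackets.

The Place node dominates the terminals [labial], [coronal], [anterior], [distributed], [strident], [dorsal], [high], [back].
Spreading Place from /f/ onto /q/ replaces those values with /f/'s: [+labial], [−coronal], [−dorsal]. Features outside Place ([constricted glottis], [voice], [spread glottis], …) stay as in /q/.
Among the inventory, only /p/ has exactly this specification, giving the surface form [tofpupu].

[tofpupu]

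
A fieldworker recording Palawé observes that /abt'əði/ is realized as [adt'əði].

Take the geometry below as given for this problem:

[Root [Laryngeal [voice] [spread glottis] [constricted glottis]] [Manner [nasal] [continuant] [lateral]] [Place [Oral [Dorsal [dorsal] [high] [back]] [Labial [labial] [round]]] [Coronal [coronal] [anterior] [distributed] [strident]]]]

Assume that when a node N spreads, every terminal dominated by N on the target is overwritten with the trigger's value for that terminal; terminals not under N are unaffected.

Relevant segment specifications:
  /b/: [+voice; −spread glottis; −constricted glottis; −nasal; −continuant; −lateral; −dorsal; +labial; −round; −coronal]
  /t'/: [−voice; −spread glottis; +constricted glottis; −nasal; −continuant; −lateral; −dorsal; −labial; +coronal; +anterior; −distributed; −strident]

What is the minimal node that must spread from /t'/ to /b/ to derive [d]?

Place

Feature comparison: [labial], [round], [coronal], [anterior], [distributed], [strident] differ between /b/ and [d]; the remaining terminals match.
In this geometry the lowest node dominating all of them is Place: every daughter of Place dominates only a proper subset, so no lower node suffices.
If Place spreads, every terminal under it takes /t'/'s value, producing [d] as observed.
[voice], [constricted glottis] — on which /t'/ differs from /b/ — are unchanged, so Root cannot have spread; the constituent is no larger than Place.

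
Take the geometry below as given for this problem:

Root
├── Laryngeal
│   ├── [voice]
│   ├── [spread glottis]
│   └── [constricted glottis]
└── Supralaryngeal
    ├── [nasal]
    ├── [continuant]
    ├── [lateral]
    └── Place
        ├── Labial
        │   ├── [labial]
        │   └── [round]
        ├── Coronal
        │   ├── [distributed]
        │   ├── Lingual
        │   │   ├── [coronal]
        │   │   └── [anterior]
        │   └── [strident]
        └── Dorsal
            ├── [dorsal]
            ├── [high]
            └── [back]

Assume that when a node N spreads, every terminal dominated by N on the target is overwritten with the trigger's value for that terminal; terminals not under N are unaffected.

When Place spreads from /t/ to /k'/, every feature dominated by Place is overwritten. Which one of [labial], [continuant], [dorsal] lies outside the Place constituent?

[continuant]

The terminals dominated by Place are [labial], [round], [distributed], [coronal], [anterior], [strident], [dorsal], [high], [back].
[labial], [dorsal] all lie under Place, so they are overwritten when Place spreads.
[continuant] is not within the Place subtree (it hangs from Supralaryngeal), so /k'/'s [continuant] value survives.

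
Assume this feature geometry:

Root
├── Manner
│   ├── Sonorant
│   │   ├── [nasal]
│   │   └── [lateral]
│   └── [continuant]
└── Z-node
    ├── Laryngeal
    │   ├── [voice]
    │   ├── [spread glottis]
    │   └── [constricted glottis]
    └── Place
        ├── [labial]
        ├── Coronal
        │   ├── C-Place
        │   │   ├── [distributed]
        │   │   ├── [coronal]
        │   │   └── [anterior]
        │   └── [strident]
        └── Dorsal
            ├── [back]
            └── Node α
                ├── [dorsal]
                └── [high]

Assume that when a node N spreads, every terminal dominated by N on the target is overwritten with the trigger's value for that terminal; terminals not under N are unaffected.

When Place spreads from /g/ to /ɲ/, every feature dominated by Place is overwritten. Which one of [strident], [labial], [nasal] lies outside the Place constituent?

[nasal]

Place dominates exactly [labial], [distributed], [coronal], [anterior], [strident], [back], [dorsal], [high].
Of the listed options, [labial], [strident] are among these and would be overwritten by spreading Place.
But [nasal] is a dependent of Sonorant, outside Place; it is therefore untouched by the spreading.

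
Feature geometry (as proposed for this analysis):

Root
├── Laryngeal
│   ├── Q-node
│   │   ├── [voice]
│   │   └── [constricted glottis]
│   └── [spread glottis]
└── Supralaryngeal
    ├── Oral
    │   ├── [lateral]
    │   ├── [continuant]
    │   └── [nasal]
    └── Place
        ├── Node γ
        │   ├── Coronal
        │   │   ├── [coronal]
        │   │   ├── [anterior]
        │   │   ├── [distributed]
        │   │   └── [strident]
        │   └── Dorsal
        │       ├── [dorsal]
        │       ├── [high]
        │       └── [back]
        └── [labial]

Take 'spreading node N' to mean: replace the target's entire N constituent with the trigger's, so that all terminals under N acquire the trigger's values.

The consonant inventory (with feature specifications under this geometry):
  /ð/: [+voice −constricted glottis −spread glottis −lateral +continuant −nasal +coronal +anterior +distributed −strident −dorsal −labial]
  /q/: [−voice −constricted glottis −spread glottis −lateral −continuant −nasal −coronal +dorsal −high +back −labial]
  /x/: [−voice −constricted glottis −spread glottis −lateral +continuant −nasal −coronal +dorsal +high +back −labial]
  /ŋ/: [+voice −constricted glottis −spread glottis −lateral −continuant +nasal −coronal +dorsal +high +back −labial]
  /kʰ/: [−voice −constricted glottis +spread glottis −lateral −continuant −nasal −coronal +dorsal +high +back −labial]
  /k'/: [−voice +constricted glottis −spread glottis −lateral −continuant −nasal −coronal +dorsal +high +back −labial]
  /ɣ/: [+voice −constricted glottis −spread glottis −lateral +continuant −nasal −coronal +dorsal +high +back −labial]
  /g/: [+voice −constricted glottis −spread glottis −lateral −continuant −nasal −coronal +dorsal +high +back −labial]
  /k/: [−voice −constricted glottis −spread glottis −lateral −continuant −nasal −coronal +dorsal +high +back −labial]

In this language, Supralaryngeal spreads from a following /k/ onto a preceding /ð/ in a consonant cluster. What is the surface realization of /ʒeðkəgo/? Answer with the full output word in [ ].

Terminals under Supralaryngeal in this geometry: [lateral], [continuant], [nasal], [coronal], [anterior], [distributed], [strident], [dorsal], [high], [back], [labial].
Spreading Supralaryngeal from /k/ onto /ð/ replaces those values with /k/'s: [−lateral], [−continuant], [−nasal], [−coronal], [+dorsal], [+high], [+back], [−labial]. Features outside Supralaryngeal ([voice], [constricted glottis], [spread glottis]) stay as in /ð/.
This feature bundle is that of [g], so /ʒeðkəgo/ surfaces as [ʒegkəgo].

[ʒegkəgo]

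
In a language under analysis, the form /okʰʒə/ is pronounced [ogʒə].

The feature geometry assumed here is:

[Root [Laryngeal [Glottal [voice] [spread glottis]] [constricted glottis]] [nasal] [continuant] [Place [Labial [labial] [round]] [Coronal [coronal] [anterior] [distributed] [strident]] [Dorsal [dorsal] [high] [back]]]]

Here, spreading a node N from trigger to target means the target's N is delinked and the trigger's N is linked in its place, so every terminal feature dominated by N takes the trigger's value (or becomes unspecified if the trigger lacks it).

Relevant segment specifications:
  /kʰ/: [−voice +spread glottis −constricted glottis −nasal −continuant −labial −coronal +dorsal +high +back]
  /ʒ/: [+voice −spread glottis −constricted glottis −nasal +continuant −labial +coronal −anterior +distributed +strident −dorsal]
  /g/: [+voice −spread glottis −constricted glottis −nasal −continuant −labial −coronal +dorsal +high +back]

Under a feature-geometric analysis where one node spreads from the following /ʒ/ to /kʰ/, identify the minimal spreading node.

Glottal

/kʰ/ and [g] differ in [voice], [spread glottis]; every other specified feature is identical.
Tracing each changed feature up the tree, the paths first meet at Glottal; any lower node misses at least one of them.
Spreading Glottal from /ʒ/ overwrites each of those terminals with /ʒ/'s values, yielding exactly [g].
[dorsal], [continuant] stay as in /kʰ/ although /ʒ/ differs there, so no node dominating them spread; among the remaining candidates Glottal is the lowest that derives the output.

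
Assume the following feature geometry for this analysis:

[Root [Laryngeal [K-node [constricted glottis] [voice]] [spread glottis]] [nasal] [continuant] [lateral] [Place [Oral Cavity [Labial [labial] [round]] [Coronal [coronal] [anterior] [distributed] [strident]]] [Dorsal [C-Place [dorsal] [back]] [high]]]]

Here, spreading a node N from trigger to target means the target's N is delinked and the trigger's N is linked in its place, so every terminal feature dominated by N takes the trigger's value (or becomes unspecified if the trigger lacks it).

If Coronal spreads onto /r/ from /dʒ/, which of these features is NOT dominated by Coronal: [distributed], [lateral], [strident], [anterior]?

[lateral]

Under this geometry, Coronal contains [coronal], [anterior], [distributed], [strident].
[strident], [anterior], [distributed] all lie under Coronal, so they are overwritten when Coronal spreads.
[lateral] attaches under Root, not under Coronal, so /r/ retains its own value for [lateral].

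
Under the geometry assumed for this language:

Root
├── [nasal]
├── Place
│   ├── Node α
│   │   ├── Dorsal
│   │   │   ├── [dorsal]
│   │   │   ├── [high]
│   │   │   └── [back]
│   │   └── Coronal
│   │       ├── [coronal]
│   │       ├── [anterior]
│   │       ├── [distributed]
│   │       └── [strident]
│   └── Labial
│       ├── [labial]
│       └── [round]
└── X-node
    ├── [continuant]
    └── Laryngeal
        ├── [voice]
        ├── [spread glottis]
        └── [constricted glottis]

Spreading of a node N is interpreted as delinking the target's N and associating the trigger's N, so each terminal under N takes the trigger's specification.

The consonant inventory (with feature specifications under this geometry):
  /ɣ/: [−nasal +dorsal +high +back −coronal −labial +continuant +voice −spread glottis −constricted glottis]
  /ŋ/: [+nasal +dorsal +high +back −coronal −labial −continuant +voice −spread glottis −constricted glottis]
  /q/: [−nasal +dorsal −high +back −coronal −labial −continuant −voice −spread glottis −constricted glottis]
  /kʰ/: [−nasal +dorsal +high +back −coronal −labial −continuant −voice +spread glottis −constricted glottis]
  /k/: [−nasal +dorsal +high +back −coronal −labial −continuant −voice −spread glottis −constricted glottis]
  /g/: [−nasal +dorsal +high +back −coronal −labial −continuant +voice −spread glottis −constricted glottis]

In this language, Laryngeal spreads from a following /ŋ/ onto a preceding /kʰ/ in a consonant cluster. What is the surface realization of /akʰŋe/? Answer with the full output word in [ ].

[agŋe]

Laryngeal immediately or transitively dominates [voice], [spread glottis], [constricted glottis].
After delinking /kʰ/'s Laryngeal and linking /ŋ/'s, the affected terminals become [+voice], [−spread glottis], [−constricted glottis]; [nasal], [dorsal], [high], … (outside Laryngeal) are retained from /kʰ/.
This feature bundle is that of [g], so /akʰŋe/ surfaces as [agŋe].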